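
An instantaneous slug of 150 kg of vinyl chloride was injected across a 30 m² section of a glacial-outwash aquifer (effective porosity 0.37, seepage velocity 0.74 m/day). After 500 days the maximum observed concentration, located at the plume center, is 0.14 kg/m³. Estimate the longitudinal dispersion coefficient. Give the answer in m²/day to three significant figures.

1.48 m²/day

At the plume center C_max = M/(n_e·A·√(4πDt)), so D = M²/(4πt·(n_e·A·C_max)²).
n_e·A·C_max = 0.37 × 30 × 0.14 = 1.554 kg/m.
D = 150²/(4π × 500 × 1.554²) = 1.48 m²/day.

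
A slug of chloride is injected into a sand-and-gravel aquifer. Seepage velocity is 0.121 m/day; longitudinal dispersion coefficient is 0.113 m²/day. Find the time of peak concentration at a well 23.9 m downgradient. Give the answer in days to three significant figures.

190 days

For the 1D instantaneous-source solution, setting ∂C/∂t = 0 at fixed x gives v²t² + 2Dt − x² = 0, so t = (√(D² + v²x²) − D)/v².
√(D² + v²x²) = √(0.113² + 0.121² × 23.9²) = 2.894; v² = 0.014641.
t = (2.894 − 0.113)/0.014641 = 190 days (vs. the pure-advection estimate x/v = 198 d).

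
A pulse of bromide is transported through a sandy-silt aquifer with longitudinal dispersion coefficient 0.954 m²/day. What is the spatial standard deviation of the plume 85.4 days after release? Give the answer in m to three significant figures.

12.8 m

Dispersive spreading gives a Gaussian with σ² = 2Dt; advection only shifts the center.
σ = √(2 × 0.954 × 85.4) = 12.8 m.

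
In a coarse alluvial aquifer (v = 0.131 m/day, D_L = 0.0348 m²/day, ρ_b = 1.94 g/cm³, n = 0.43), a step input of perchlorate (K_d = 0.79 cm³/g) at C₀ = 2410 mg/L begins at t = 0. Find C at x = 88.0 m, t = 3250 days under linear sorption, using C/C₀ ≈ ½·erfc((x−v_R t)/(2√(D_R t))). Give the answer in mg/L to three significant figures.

1860 mg/L

Retardation factor R = 1 + ρ_b·K_d/n = 1 + 1.94 × 0.79/0.43 = 4.564.
Sorption retards both mechanisms: v_R = v/R = 0.02870 m/day, D_R = D/R = 0.007625 m²/day.
v_R·t = 0.02870 × 3250 = 93.275 m; 2√(D_R t) = 9.956 m; argument = (88.0 − 93.275)/9.956 = -0.5298.
C = C₀ × ½·erfc(-0.5298) = 2410 × 0.7731 = 1860 mg/L.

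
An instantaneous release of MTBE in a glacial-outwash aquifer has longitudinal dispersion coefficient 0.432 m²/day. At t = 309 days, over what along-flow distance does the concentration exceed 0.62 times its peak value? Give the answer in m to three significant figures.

The plume is Gaussian with σ = √(2Dt) = √(2 × 0.432 × 309) = 16.34 m.
C/C_peak = exp(−Δx²/(2σ²)) = 0.62 ⇒ Δx = σ·√(−2 ln 0.62) = 16.34 × 0.9778 = 15.98 m.
Width = 2Δx = 32.0 m.

32.0 m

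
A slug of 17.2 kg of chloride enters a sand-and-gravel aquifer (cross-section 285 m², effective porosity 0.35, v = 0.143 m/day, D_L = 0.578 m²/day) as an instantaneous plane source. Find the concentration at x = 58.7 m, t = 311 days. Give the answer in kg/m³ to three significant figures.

For an instantaneous plane source, C(x,t) = M/(n_e·A·√(4πDt)) · exp(−(x−vt)²/(4Dt)), with n_e·A the pore (flow) area.
Plume center vt = 0.143 × 311 = 44.473 m, so the well at 58.7 m is 14.227 m downgradient of the peak.
√(4πDt) = 47.53 m, giving peak height M/(n_e·A·√(4πDt)) = 17.2/(0.35 × 285 × 47.53) = 0.003628 kg/m³.
(x−vt)²/(4Dt) = (14.227)²/(4 × 0.578 × 311) = 0.2815; exp(−0.2815) = 0.7547.
C = 0.003628 × 0.7547 = 0.00274 kg/m³.

0.00274 kg/m³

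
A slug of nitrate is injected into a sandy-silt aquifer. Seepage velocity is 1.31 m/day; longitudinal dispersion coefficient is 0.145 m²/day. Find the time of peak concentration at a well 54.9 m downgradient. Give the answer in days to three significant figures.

For the 1D instantaneous-source solution, setting ∂C/∂t = 0 at fixed x gives v²t² + 2Dt − x² = 0, so t = (√(D² + v²x²) − D)/v².
√(D² + v²x²) = √(0.145² + 1.31² × 54.9²) = 71.92; v² = 1.7161.
t = (71.92 − 0.145)/1.7161 = 41.8 days (vs. the pure-advection estimate x/v = 41.9 d).

41.8 days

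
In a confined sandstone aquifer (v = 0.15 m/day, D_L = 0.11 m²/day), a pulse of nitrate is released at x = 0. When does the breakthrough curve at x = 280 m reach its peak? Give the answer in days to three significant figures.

1860 days

For the 1D instantaneous-source solution, setting ∂C/∂t = 0 at fixed x gives v²t² + 2Dt − x² = 0, so t = (√(D² + v²x²) − D)/v².
√(D² + v²x²) = √(0.11² + 0.15² × 280²) = 42.00; v² = 0.0225.
t = (42.00 − 0.11)/0.0225 = 1860 days (vs. the pure-advection estimate x/v = 1870 d).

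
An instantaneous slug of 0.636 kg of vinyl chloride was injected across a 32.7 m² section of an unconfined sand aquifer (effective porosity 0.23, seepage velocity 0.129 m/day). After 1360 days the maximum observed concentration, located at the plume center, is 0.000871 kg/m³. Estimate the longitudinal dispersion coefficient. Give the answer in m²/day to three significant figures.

At the plume center C_max = M/(n_e·A·√(4πDt)), so D = M²/(4πt·(n_e·A·C_max)²).
n_e·A·C_max = 0.23 × 32.7 × 0.000871 = 0.006551 kg/m.
D = 0.636²/(4π × 1360 × 0.006551²) = 0.552 m²/day.

0.552 m²/day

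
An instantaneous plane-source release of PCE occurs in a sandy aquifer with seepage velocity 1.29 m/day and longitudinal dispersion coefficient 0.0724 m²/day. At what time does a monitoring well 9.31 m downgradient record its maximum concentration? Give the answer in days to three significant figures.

7.17 days

For the 1D instantaneous-source solution, setting ∂C/∂t = 0 at fixed x gives v²t² + 2Dt − x² = 0, so t = (√(D² + v²x²) − D)/v².
√(D² + v²x²) = √(0.0724² + 1.29² × 9.31²) = 12.01; v² = 1.6641.
t = (12.01 − 0.0724)/1.6641 = 7.17 days (vs. the pure-advection estimate x/v = 7.22 d).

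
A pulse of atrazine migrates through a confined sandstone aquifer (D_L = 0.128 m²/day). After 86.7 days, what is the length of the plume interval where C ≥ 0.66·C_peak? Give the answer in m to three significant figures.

The plume is Gaussian with σ = √(2Dt) = √(2 × 0.128 × 86.7) = 4.711 m.
C/C_peak = exp(−Δx²/(2σ²)) = 0.66 ⇒ Δx = σ·√(−2 ln 0.66) = 4.711 × 0.9116 = 4.295 m.
Width = 2Δx = 8.59 m.

8.59 m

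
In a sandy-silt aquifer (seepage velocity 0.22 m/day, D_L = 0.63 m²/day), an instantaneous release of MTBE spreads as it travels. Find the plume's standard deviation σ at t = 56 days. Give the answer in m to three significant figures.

Dispersive spreading gives a Gaussian with σ² = 2Dt; advection only shifts the center.
σ = √(2 × 0.63 × 56) = 8.40 m.

8.40 m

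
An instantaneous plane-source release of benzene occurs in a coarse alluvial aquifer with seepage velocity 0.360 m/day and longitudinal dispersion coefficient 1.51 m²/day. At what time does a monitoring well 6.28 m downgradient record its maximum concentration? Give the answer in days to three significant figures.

9.33 days

For the 1D instantaneous-source solution, setting ∂C/∂t = 0 at fixed x gives v²t² + 2Dt − x² = 0, so t = (√(D² + v²x²) − D)/v².
√(D² + v²x²) = √(1.51² + 0.360² × 6.28²) = 2.719; v² = 0.1296.
t = (2.719 − 1.51)/0.1296 = 9.33 days (vs. the pure-advection estimate x/v = 17.4 d).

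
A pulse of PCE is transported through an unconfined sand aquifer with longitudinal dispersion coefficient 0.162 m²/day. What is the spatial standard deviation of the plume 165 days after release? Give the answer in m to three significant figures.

7.31 m

Dispersive spreading gives a Gaussian with σ² = 2Dt; advection only shifts the center.
σ = √(2 × 0.162 × 165) = 7.31 m.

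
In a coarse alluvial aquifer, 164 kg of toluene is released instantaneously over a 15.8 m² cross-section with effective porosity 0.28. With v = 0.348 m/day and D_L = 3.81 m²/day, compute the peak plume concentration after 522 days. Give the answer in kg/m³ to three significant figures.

The peak of an instantaneous 1D plume sits at x = vt; there the Gaussian factor is 1 and C_max = M/(n_e·A·√(4πDt)), where n_e·A is the pore area the mass is dissolved in.
√(4πDt) = √(4π × 3.81 × 522) = 158.1 m, so C_max = 164/(0.28 × 15.8 × 158.1) = 0.234 kg/m³.

0.234 kg/m³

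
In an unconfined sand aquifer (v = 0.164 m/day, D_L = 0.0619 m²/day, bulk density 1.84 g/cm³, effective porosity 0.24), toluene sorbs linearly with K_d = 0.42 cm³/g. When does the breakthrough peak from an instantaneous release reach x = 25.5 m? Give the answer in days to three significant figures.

647 days

Retardation factor R = 1 + ρ_b·K_d/n = 1 + 1.84 × 0.42/0.24 = 4.220.
Sorption retards both mechanisms: v_R = v/R = 0.03886 m/day, D_R = D/R = 0.01467 m²/day.
Peak time from v_R²t² + 2D_R t − x² = 0: t = (√(D_R² + v_R²x²) − D_R)/v_R².
√(D_R² + v_R²x²) = √(0.01467² + 0.03886² × 25.5²) = 0.9910; v_R² = 0.001510.
t = (0.9910 − 0.01467)/0.001510 = 647 days.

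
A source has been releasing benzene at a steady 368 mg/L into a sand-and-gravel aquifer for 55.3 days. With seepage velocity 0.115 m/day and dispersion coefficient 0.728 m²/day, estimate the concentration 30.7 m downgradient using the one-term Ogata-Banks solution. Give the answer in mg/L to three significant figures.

For a continuous step input, C/C₀ ≈ ½·erfc((x−vt)/(2√(Dt))).
vt = 0.115 × 55.3 = 6.3595 m and 2√(Dt) = 2√(0.728 × 55.3) = 12.69 m.
Argument (x−vt)/(2√(Dt)) = (30.7 − 6.3595)/12.69 = 1.918; ½·erfc(1.918) = 0.003339.
C = 368 × 0.003339 = 1.23 mg/L.

1.23 mg/L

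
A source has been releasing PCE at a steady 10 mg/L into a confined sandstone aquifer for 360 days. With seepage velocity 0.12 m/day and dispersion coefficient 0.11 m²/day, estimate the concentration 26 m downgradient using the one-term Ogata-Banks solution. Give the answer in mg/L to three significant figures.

For a continuous step input, C/C₀ ≈ ½·erfc((x−vt)/(2√(Dt))).
vt = 0.12 × 360 = 43.2 m and 2√(Dt) = 2√(0.11 × 360) = 12.59 m.
Argument (x−vt)/(2√(Dt)) = (26 − 43.2)/12.59 = -1.366; ½·erfc(-1.366) = 0.9733.
C = 10 × 0.9733 = 9.73 mg/L.

9.73 mg/L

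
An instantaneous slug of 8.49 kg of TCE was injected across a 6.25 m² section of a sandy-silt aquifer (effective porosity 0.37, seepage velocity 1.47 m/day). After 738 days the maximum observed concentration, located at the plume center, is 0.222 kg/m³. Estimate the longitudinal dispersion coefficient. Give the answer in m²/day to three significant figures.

0.0295 m²/day

At the plume center C_max = M/(n_e·A·√(4πDt)), so D = M²/(4πt·(n_e·A·C_max)²).
n_e·A·C_max = 0.37 × 6.25 × 0.222 = 0.5134 kg/m.
D = 8.49²/(4π × 738 × 0.5134²) = 0.0295 m²/day.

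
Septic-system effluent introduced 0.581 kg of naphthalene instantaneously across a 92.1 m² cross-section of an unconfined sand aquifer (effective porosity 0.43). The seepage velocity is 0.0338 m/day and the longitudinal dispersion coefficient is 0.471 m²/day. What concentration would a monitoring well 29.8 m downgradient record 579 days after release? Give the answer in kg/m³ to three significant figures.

0.000228 kg/m³

For an instantaneous plane source, C(x,t) = M/(n_e·A·√(4πDt)) · exp(−(x−vt)²/(4Dt)), with n_e·A the pore (flow) area.
Plume center vt = 0.0338 × 579 = 19.5702 m, so the well at 29.8 m is 10.2298 m downgradient of the peak.
√(4πDt) = 58.54 m, giving peak height M/(n_e·A·√(4πDt)) = 0.581/(0.43 × 92.1 × 58.54) = 0.0002506 kg/m³.
(x−vt)²/(4Dt) = (10.2298)²/(4 × 0.471 × 579) = 0.09593; exp(−0.09593) = 0.9085.
C = 0.0002506 × 0.9085 = 0.000228 kg/m³.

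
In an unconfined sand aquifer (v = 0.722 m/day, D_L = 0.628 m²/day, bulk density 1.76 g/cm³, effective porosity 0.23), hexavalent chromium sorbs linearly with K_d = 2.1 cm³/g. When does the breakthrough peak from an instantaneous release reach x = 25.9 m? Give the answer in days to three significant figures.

592 days

Retardation factor R = 1 + ρ_b·K_d/n = 1 + 1.76 × 2.1/0.23 = 17.07.
Sorption retards both mechanisms: v_R = v/R = 0.04230 m/day, D_R = D/R = 0.03679 m²/day.
Peak time from v_R²t² + 2D_R t − x² = 0: t = (√(D_R² + v_R²x²) − D_R)/v_R².
√(D_R² + v_R²x²) = √(0.03679² + 0.04230² × 25.9²) = 1.096; v_R² = 0.001789.
t = (1.096 − 0.03679)/0.001789 = 592 days.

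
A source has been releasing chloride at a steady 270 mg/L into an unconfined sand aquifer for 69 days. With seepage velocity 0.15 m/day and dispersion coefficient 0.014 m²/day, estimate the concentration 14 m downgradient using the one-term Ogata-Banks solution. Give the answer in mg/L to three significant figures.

1.17 mg/L

For a continuous step input, C/C₀ ≈ ½·erfc((x−vt)/(2√(Dt))).
vt = 0.15 × 69 = 10.35 m and 2√(Dt) = 2√(0.014 × 69) = 1.966 m.
Argument (x−vt)/(2√(Dt)) = (14 − 10.35)/1.966 = 1.857; ½·erfc(1.857) = 0.004317.
C = 270 × 0.004317 = 1.17 mg/L.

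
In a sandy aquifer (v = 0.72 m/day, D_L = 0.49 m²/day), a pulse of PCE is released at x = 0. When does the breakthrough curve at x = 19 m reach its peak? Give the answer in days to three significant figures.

For the 1D instantaneous-source solution, setting ∂C/∂t = 0 at fixed x gives v²t² + 2Dt − x² = 0, so t = (√(D² + v²x²) − D)/v².
√(D² + v²x²) = √(0.49² + 0.72² × 19²) = 13.69; v² = 0.5184.
t = (13.69 − 0.49)/0.5184 = 25.5 days (vs. the pure-advection estimate x/v = 26.4 d).

25.5 days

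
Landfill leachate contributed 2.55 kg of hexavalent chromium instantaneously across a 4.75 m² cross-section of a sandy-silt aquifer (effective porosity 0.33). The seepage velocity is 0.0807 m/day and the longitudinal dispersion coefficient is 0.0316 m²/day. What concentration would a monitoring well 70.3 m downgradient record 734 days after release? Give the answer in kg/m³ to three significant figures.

0.0255 kg/m³

For an instantaneous plane source, C(x,t) = M/(n_e·A·√(4πDt)) · exp(−(x−vt)²/(4Dt)), with n_e·A the pore (flow) area.
Plume center vt = 0.0807 × 734 = 59.2338 m, so the well at 70.3 m is 11.0662 m downgradient of the peak.
√(4πDt) = 17.07 m, giving peak height M/(n_e·A·√(4πDt)) = 2.55/(0.33 × 4.75 × 17.07) = 0.09530 kg/m³.
(x−vt)²/(4Dt) = (11.0662)²/(4 × 0.0316 × 734) = 1.320; exp(−1.320) = 0.2671.
C = 0.09530 × 0.2671 = 0.0255 kg/m³.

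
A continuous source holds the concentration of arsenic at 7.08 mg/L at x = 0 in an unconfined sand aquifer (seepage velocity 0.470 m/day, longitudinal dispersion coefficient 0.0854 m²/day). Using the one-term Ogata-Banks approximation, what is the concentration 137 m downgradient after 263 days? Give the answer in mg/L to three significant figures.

For a continuous step input, C/C₀ ≈ ½·erfc((x−vt)/(2√(Dt))).
vt = 0.470 × 263 = 123.61 m and 2√(Dt) = 2√(0.0854 × 263) = 9.478 m.
Argument (x−vt)/(2√(Dt)) = (137 − 123.61)/9.478 = 1.413; ½·erfc(1.413) = 0.02284.
C = 7.08 × 0.02284 = 0.162 mg/L.

0.162 mg/L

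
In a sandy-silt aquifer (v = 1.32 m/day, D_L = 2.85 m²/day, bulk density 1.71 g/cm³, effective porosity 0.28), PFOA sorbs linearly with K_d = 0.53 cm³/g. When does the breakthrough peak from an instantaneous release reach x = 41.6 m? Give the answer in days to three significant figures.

Retardation factor R = 1 + ρ_b·K_d/n = 1 + 1.71 × 0.53/0.28 = 4.237.
Sorption retards both mechanisms: v_R = v/R = 0.3115 m/day, D_R = D/R = 0.6726 m²/day.
Peak time from v_R²t² + 2D_R t − x² = 0: t = (√(D_R² + v_R²x²) − D_R)/v_R².
√(D_R² + v_R²x²) = √(0.6726² + 0.3115² × 41.6²) = 12.98; v_R² = 0.09703.
t = (12.98 − 0.6726)/0.09703 = 127 days.

127 days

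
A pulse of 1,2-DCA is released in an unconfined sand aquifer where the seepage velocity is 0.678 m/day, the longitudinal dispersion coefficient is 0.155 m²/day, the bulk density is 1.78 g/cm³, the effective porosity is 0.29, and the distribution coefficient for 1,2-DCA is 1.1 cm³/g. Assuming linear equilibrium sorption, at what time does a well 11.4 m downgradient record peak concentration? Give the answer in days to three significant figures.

128 days

Retardation factor R = 1 + ρ_b·K_d/n = 1 + 1.78 × 1.1/0.29 = 7.752.
Sorption retards both mechanisms: v_R = v/R = 0.08746 m/day, D_R = D/R = 0.01999 m²/day.
Peak time from v_R²t² + 2D_R t − x² = 0: t = (√(D_R² + v_R²x²) − D_R)/v_R².
√(D_R² + v_R²x²) = √(0.01999² + 0.08746² × 11.4²) = 0.9972; v_R² = 0.007649.
t = (0.9972 − 0.01999)/0.007649 = 128 days.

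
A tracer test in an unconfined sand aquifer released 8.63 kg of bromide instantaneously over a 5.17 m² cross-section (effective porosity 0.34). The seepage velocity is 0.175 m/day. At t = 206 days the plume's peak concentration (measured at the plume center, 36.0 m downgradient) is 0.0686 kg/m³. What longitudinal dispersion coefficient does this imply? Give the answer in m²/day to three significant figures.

At the plume center C_max = M/(n_e·A·√(4πDt)), so D = M²/(4πt·(n_e·A·C_max)²).
n_e·A·C_max = 0.34 × 5.17 × 0.0686 = 0.1206 kg/m.
D = 8.63²/(4π × 206 × 0.1206²) = 1.98 m²/day.

1.98 m²/day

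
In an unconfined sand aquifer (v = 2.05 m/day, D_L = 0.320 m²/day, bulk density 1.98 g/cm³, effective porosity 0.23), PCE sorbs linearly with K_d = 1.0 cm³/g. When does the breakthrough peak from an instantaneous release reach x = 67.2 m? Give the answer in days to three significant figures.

Retardation factor R = 1 + ρ_b·K_d/n = 1 + 1.98 × 1.0/0.23 = 9.609.
Sorption retards both mechanisms: v_R = v/R = 0.2133 m/day, D_R = D/R = 0.03330 m²/day.
Peak time from v_R²t² + 2D_R t − x² = 0: t = (√(D_R² + v_R²x²) − D_R)/v_R².
√(D_R² + v_R²x²) = √(0.03330² + 0.2133² × 67.2²) = 14.33; v_R² = 0.04550.
t = (14.33 − 0.03330)/0.04550 = 314 days.

314 days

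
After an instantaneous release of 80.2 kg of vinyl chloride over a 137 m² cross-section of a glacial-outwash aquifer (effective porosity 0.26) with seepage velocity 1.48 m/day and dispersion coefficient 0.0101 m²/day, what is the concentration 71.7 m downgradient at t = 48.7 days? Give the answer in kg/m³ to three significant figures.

For an instantaneous plane source, C(x,t) = M/(n_e·A·√(4πDt)) · exp(−(x−vt)²/(4Dt)), with n_e·A the pore (flow) area.
Plume center vt = 1.48 × 48.7 = 72.076 m, so the well at 71.7 m is 0.376 m upgradient of the peak.
√(4πDt) = 2.486 m, giving peak height M/(n_e·A·√(4πDt)) = 80.2/(0.26 × 137 × 2.486) = 0.9057 kg/m³.
(x−vt)²/(4Dt) = (-0.376)²/(4 × 0.0101 × 48.7) = 0.07186; exp(−0.07186) = 0.9307.
C = 0.9057 × 0.9307 = 0.843 kg/m³.

0.843 kg/m³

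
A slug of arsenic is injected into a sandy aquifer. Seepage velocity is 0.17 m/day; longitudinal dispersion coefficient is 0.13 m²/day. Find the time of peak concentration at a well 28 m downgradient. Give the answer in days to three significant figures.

160 days

For the 1D instantaneous-source solution, setting ∂C/∂t = 0 at fixed x gives v²t² + 2Dt − x² = 0, so t = (√(D² + v²x²) − D)/v².
√(D² + v²x²) = √(0.13² + 0.17² × 28²) = 4.762; v² = 0.0289.
t = (4.762 − 0.13)/0.0289 = 160 days (vs. the pure-advection estimate x/v = 165 d).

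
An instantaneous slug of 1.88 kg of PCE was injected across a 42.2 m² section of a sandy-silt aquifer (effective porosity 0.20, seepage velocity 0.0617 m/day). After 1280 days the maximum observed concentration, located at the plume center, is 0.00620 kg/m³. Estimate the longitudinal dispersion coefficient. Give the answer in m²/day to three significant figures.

0.0802 m²/day

At the plume center C_max = M/(n_e·A·√(4πDt)), so D = M²/(4πt·(n_e·A·C_max)²).
n_e·A·C_max = 0.20 × 42.2 × 0.00620 = 0.05233 kg/m.
D = 1.88²/(4π × 1280 × 0.05233²) = 0.0802 m²/day.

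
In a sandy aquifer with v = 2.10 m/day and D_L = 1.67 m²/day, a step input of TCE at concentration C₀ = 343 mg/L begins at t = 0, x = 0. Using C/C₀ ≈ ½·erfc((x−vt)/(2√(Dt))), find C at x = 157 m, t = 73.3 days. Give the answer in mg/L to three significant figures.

For a continuous step input, C/C₀ ≈ ½·erfc((x−vt)/(2√(Dt))).
vt = 2.10 × 73.3 = 153.93 m and 2√(Dt) = 2√(1.67 × 73.3) = 22.13 m.
Argument (x−vt)/(2√(Dt)) = (157 − 153.93)/22.13 = 0.1387; ½·erfc(0.1387) = 0.4222.
C = 343 × 0.4222 = 145 mg/L.

145 mg/L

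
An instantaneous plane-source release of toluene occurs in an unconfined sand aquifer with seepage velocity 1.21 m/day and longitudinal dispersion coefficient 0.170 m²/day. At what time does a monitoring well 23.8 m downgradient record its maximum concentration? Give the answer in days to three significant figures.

19.6 days

For the 1D instantaneous-source solution, setting ∂C/∂t = 0 at fixed x gives v²t² + 2Dt − x² = 0, so t = (√(D² + v²x²) − D)/v².
√(D² + v²x²) = √(0.170² + 1.21² × 23.8²) = 28.80; v² = 1.4641.
t = (28.80 − 0.170)/1.4641 = 19.6 days (vs. the pure-advection estimate x/v = 19.7 d).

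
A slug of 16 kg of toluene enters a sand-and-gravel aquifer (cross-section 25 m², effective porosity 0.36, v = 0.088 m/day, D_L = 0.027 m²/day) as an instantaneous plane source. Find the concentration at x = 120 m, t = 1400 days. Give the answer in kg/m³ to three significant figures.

For an instantaneous plane source, C(x,t) = M/(n_e·A·√(4πDt)) · exp(−(x−vt)²/(4Dt)), with n_e·A the pore (flow) area.
Plume center vt = 0.088 × 1400 = 123.2 m, so the well at 120 m is 3.2 m upgradient of the peak.
√(4πDt) = 21.79 m, giving peak height M/(n_e·A·√(4πDt)) = 16/(0.36 × 25 × 21.79) = 0.08159 kg/m³.
(x−vt)²/(4Dt) = (-3.2)²/(4 × 0.027 × 1400) = 0.06772; exp(−0.06772) = 0.9345.
C = 0.08159 × 0.9345 = 0.0762 kg/m³.

0.0762 kg/m³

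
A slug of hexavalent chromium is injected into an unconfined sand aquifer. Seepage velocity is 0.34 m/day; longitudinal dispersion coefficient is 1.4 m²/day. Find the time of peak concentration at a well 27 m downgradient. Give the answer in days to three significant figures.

68.2 days

For the 1D instantaneous-source solution, setting ∂C/∂t = 0 at fixed x gives v²t² + 2Dt − x² = 0, so t = (√(D² + v²x²) − D)/v².
√(D² + v²x²) = √(1.4² + 0.34² × 27²) = 9.286; v² = 0.1156.
t = (9.286 − 1.4)/0.1156 = 68.2 days (vs. the pure-advection estimate x/v = 79.4 d).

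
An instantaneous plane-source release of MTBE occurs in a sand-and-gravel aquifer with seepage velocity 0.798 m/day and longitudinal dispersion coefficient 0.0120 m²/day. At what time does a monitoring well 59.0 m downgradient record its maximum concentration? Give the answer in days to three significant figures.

For the 1D instantaneous-source solution, setting ∂C/∂t = 0 at fixed x gives v²t² + 2Dt − x² = 0, so t = (√(D² + v²x²) − D)/v².
√(D² + v²x²) = √(0.0120² + 0.798² × 59.0²) = 47.08; v² = 0.636804.
t = (47.08 − 0.0120)/0.636804 = 73.9 days (vs. the pure-advection estimate x/v = 73.9 d).

73.9 days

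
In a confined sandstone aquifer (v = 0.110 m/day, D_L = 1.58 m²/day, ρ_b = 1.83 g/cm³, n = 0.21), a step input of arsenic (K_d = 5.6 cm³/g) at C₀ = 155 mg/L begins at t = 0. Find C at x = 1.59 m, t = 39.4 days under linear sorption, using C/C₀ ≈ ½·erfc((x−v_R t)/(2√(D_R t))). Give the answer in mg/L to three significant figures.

Retardation factor R = 1 + ρ_b·K_d/n = 1 + 1.83 × 5.6/0.21 = 49.80.
Sorption retards both mechanisms: v_R = v/R = 0.002209 m/day, D_R = D/R = 0.03173 m²/day.
v_R·t = 0.002209 × 39.4 = 0.0870346 m; 2√(D_R t) = 2.236 m; argument = (1.59 − 0.0870346)/2.236 = 0.6722.
C = C₀ × ½·erfc(0.6722) = 155 × 0.1709 = 26.5 mg/L.

26.5 mg/L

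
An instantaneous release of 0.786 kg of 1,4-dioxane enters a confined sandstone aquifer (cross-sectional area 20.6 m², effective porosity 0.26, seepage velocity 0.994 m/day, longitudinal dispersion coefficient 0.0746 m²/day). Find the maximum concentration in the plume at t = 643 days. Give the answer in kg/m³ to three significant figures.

0.00598 kg/m³

The peak of an instantaneous 1D plume sits at x = vt; there the Gaussian factor is 1 and C_max = M/(n_e·A·√(4πDt)), where n_e·A is the pore area the mass is dissolved in.
√(4πDt) = √(4π × 0.0746 × 643) = 24.55 m, so C_max = 0.786/(0.26 × 20.6 × 24.55) = 0.00598 kg/m³.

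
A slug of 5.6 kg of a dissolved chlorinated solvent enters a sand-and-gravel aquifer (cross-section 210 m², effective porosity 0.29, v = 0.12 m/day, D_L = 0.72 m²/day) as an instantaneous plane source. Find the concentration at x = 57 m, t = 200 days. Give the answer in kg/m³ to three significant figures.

For an instantaneous plane source, C(x,t) = M/(n_e·A·√(4πDt)) · exp(−(x−vt)²/(4Dt)), with n_e·A the pore (flow) area.
Plume center vt = 0.12 × 200 = 24 m, so the well at 57 m is 33 m downgradient of the peak.
√(4πDt) = 42.54 m, giving peak height M/(n_e·A·√(4πDt)) = 5.6/(0.29 × 210 × 42.54) = 0.002162 kg/m³.
(x−vt)²/(4Dt) = (33)²/(4 × 0.72 × 200) = 1.891; exp(−1.891) = 0.1509.
C = 0.002162 × 0.1509 = 0.000326 kg/m³.

0.000326 kg/m³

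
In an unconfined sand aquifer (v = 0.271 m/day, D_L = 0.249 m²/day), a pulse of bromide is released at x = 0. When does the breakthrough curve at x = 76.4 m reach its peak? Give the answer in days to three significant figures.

For the 1D instantaneous-source solution, setting ∂C/∂t = 0 at fixed x gives v²t² + 2Dt − x² = 0, so t = (√(D² + v²x²) − D)/v².
√(D² + v²x²) = √(0.249² + 0.271² × 76.4²) = 20.71; v² = 0.073441.
t = (20.71 − 0.249)/0.073441 = 279 days (vs. the pure-advection estimate x/v = 282 d).

279 days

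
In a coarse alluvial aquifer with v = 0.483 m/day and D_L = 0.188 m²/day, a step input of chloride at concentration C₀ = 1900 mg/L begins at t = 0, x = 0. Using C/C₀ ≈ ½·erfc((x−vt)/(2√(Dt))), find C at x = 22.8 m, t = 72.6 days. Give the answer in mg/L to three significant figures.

For a continuous step input, C/C₀ ≈ ½·erfc((x−vt)/(2√(Dt))).
vt = 0.483 × 72.6 = 35.0658 m and 2√(Dt) = 2√(0.188 × 72.6) = 7.389 m.
Argument (x−vt)/(2√(Dt)) = (22.8 − 35.0658)/7.389 = -1.660; ½·erfc(-1.660) = 0.9906.
C = 1900 × 0.9906 = 1880 mg/L.

1880 mg/L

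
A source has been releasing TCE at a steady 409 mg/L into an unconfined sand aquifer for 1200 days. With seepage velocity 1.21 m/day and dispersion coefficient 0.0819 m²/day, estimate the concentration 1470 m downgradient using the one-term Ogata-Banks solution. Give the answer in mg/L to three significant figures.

For a continuous step input, C/C₀ ≈ ½·erfc((x−vt)/(2√(Dt))).
vt = 1.21 × 1200 = 1452 m and 2√(Dt) = 2√(0.0819 × 1200) = 19.83 m.
Argument (x−vt)/(2√(Dt)) = (1470 − 1452)/19.83 = 0.9077; ½·erfc(0.9077) = 0.09963.
C = 409 × 0.09963 = 40.7 mg/L.

40.7 mg/L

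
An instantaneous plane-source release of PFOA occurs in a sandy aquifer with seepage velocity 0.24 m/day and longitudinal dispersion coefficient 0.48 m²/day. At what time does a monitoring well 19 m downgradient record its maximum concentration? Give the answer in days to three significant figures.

71.3 days

For the 1D instantaneous-source solution, setting ∂C/∂t = 0 at fixed x gives v²t² + 2Dt − x² = 0, so t = (√(D² + v²x²) − D)/v².
√(D² + v²x²) = √(0.48² + 0.24² × 19²) = 4.585; v² = 0.0576.
t = (4.585 − 0.48)/0.0576 = 71.3 days (vs. the pure-advection estimate x/v = 79.2 d).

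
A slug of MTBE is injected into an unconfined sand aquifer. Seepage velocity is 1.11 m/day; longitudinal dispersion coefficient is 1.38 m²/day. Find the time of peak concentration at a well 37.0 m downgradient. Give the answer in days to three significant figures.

For the 1D instantaneous-source solution, setting ∂C/∂t = 0 at fixed x gives v²t² + 2Dt − x² = 0, so t = (√(D² + v²x²) − D)/v².
√(D² + v²x²) = √(1.38² + 1.11² × 37.0²) = 41.09; v² = 1.2321.
t = (41.09 − 1.38)/1.2321 = 32.2 days (vs. the pure-advection estimate x/v = 33.3 d).

32.2 days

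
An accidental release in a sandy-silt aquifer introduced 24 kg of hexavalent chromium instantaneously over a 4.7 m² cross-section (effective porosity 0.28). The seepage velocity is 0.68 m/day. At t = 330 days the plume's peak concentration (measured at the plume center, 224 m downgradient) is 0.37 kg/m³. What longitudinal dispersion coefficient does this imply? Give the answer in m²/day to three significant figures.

At the plume center C_max = M/(n_e·A·√(4πDt)), so D = M²/(4πt·(n_e·A·C_max)²).
n_e·A·C_max = 0.28 × 4.7 × 0.37 = 0.4869 kg/m.
D = 24²/(4π × 330 × 0.4869²) = 0.586 m²/day.

0.586 m²/day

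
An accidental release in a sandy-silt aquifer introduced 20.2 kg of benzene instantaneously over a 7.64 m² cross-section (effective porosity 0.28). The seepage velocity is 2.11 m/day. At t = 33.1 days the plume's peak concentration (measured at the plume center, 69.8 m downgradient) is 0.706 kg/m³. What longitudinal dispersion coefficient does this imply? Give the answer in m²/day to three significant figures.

At the plume center C_max = M/(n_e·A·√(4πDt)), so D = M²/(4πt·(n_e·A·C_max)²).
n_e·A·C_max = 0.28 × 7.64 × 0.706 = 1.510 kg/m.
D = 20.2²/(4π × 33.1 × 1.510²) = 0.430 m²/day.

0.430 m²/day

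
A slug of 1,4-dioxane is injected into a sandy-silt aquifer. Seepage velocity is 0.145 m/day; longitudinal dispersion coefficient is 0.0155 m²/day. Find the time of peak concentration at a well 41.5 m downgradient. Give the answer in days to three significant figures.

285 days

For the 1D instantaneous-source solution, setting ∂C/∂t = 0 at fixed x gives v²t² + 2Dt − x² = 0, so t = (√(D² + v²x²) − D)/v².
√(D² + v²x²) = √(0.0155² + 0.145² × 41.5²) = 6.018; v² = 0.021025.
t = (6.018 − 0.0155)/0.021025 = 285 days (vs. the pure-advection estimate x/v = 286 d).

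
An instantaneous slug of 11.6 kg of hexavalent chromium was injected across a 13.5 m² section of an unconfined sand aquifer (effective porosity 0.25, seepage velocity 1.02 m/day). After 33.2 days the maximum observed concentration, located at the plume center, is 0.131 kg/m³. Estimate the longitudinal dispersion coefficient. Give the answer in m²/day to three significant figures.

At the plume center C_max = M/(n_e·A·√(4πDt)), so D = M²/(4πt·(n_e·A·C_max)²).
n_e·A·C_max = 0.25 × 13.5 × 0.131 = 0.4421 kg/m.
D = 11.6²/(4π × 33.2 × 0.4421²) = 1.65 m²/day.

1.65 m²/day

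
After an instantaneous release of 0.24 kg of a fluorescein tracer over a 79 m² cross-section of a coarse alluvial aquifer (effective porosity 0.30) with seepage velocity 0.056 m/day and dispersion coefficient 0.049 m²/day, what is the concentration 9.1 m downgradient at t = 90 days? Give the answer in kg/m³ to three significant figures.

For an instantaneous plane source, C(x,t) = M/(n_e·A·√(4πDt)) · exp(−(x−vt)²/(4Dt)), with n_e·A the pore (flow) area.
Plume center vt = 0.056 × 90 = 5.04 m, so the well at 9.1 m is 4.06 m downgradient of the peak.
√(4πDt) = 7.444 m, giving peak height M/(n_e·A·√(4πDt)) = 0.24/(0.30 × 79 × 7.444) = 0.001360 kg/m³.
(x−vt)²/(4Dt) = (4.06)²/(4 × 0.049 × 90) = 0.9344; exp(−0.9344) = 0.3928.
C = 0.001360 × 0.3928 = 0.000534 kg/m³.

0.000534 kg/m³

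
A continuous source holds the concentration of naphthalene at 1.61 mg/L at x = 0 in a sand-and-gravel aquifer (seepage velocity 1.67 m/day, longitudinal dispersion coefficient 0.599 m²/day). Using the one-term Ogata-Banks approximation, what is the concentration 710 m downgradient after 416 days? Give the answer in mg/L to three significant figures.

For a continuous step input, C/C₀ ≈ ½·erfc((x−vt)/(2√(Dt))).
vt = 1.67 × 416 = 694.72 m and 2√(Dt) = 2√(0.599 × 416) = 31.57 m.
Argument (x−vt)/(2√(Dt)) = (710 − 694.72)/31.57 = 0.4840; ½·erfc(0.4840) = 0.2468.
C = 1.61 × 0.2468 = 0.397 mg/L.

0.397 mg/L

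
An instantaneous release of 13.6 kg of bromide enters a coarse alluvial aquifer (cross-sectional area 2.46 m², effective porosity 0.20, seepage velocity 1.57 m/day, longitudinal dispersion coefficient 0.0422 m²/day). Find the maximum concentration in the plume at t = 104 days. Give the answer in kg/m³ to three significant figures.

The peak of an instantaneous 1D plume sits at x = vt; there the Gaussian factor is 1 and C_max = M/(n_e·A·√(4πDt)), where n_e·A is the pore area the mass is dissolved in.
√(4πDt) = √(4π × 0.0422 × 104) = 7.426 m, so C_max = 13.6/(0.20 × 2.46 × 7.426) = 3.72 kg/m³.

3.72 kg/m³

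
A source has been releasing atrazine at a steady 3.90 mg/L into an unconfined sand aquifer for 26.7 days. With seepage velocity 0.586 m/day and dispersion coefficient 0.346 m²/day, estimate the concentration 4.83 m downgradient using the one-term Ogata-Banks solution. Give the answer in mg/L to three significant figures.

3.88 mg/L

For a continuous step input, C/C₀ ≈ ½·erfc((x−vt)/(2√(Dt))).
vt = 0.586 × 26.7 = 15.6462 m and 2√(Dt) = 2√(0.346 × 26.7) = 6.079 m.
Argument (x−vt)/(2√(Dt)) = (4.83 − 15.6462)/6.079 = -1.779; ½·erfc(-1.779) = 0.9941.
C = 3.90 × 0.9941 = 3.88 mg/L.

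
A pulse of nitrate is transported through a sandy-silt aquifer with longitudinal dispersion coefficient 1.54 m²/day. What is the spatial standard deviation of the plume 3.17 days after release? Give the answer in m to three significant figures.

Dispersive spreading gives a Gaussian with σ² = 2Dt; advection only shifts the center.
σ = √(2 × 1.54 × 3.17) = 3.12 m.

3.12 m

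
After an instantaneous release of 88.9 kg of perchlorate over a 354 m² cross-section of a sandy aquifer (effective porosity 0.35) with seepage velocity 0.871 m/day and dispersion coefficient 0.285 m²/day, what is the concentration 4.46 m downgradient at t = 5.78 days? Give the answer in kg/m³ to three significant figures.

For an instantaneous plane source, C(x,t) = M/(n_e·A·√(4πDt)) · exp(−(x−vt)²/(4Dt)), with n_e·A the pore (flow) area.
Plume center vt = 0.871 × 5.78 = 5.03438 m, so the well at 4.46 m is 0.57438 m upgradient of the peak.
√(4πDt) = 4.550 m, giving peak height M/(n_e·A·√(4πDt)) = 88.9/(0.35 × 354 × 4.550) = 0.1577 kg/m³.
(x−vt)²/(4Dt) = (-0.57438)²/(4 × 0.285 × 5.78) = 0.05007; exp(−0.05007) = 0.9512.
C = 0.1577 × 0.9512 = 0.150 kg/m³.

0.150 kg/m³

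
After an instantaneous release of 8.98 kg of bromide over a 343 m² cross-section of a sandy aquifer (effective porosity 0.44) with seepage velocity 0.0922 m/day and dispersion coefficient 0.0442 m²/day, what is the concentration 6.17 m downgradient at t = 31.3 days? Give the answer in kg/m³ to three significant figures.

For an instantaneous plane source, C(x,t) = M/(n_e·A·√(4πDt)) · exp(−(x−vt)²/(4Dt)), with n_e·A the pore (flow) area.
Plume center vt = 0.0922 × 31.3 = 2.88586 m, so the well at 6.17 m is 3.28414 m downgradient of the peak.
√(4πDt) = 4.170 m, giving peak height M/(n_e·A·√(4πDt)) = 8.98/(0.44 × 343 × 4.170) = 0.01427 kg/m³.
(x−vt)²/(4Dt) = (3.28414)²/(4 × 0.0442 × 31.3) = 1.949; exp(−1.949) = 0.1424.
C = 0.01427 × 0.1424 = 0.00203 kg/m³.

0.00203 kg/m³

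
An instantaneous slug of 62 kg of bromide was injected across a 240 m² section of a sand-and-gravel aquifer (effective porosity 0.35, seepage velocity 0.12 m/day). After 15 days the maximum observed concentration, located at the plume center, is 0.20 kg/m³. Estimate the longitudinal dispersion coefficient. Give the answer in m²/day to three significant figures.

At the plume center C_max = M/(n_e·A·√(4πDt)), so D = M²/(4πt·(n_e·A·C_max)²).
n_e·A·C_max = 0.35 × 240 × 0.20 = 16.80 kg/m.
D = 62²/(4π × 15 × 16.80²) = 0.0723 m²/day.

0.0723 m²/day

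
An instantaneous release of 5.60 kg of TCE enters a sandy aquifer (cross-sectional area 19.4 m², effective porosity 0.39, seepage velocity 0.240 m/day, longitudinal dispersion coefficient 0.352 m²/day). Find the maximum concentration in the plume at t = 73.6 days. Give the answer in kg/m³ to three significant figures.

0.0410 kg/m³

The peak of an instantaneous 1D plume sits at x = vt; there the Gaussian factor is 1 and C_max = M/(n_e·A·√(4πDt)), where n_e·A is the pore area the mass is dissolved in.
√(4πDt) = √(4π × 0.352 × 73.6) = 18.04 m, so C_max = 5.60/(0.39 × 19.4 × 18.04) = 0.0410 kg/m³.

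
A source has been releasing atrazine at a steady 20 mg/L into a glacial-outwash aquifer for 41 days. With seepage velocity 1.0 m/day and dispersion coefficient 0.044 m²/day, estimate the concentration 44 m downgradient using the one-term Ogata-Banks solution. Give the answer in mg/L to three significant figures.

For a continuous step input, C/C₀ ≈ ½·erfc((x−vt)/(2√(Dt))).
vt = 1.0 × 41 = 41 m and 2√(Dt) = 2√(0.044 × 41) = 2.686 m.
Argument (x−vt)/(2√(Dt)) = (44 − 41)/2.686 = 1.117; ½·erfc(1.117) = 0.05709.
C = 20 × 0.05709 = 1.14 mg/L.

1.14 mg/L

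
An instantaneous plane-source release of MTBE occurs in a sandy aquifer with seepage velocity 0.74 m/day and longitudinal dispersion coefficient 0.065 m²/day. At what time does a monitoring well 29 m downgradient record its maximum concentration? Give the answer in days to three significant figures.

For the 1D instantaneous-source solution, setting ∂C/∂t = 0 at fixed x gives v²t² + 2Dt − x² = 0, so t = (√(D² + v²x²) − D)/v².
√(D² + v²x²) = √(0.065² + 0.74² × 29²) = 21.46; v² = 0.5476.
t = (21.46 − 0.065)/0.5476 = 39.1 days (vs. the pure-advection estimate x/v = 39.2 d).

39.1 days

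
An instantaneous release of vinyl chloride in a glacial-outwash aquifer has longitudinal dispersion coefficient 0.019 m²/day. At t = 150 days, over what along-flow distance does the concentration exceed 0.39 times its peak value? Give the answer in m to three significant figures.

6.55 m

The plume is Gaussian with σ = √(2Dt) = √(2 × 0.019 × 150) = 2.387 m.
C/C_peak = exp(−Δx²/(2σ²)) = 0.39 ⇒ Δx = σ·√(−2 ln 0.39) = 2.387 × 1.372 = 3.275 m.
Width = 2Δx = 6.55 m.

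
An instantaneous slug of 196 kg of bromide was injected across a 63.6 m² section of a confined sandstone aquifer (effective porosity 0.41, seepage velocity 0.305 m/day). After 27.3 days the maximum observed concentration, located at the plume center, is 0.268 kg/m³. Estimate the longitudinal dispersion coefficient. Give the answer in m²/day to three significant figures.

At the plume center C_max = M/(n_e·A·√(4πDt)), so D = M²/(4πt·(n_e·A·C_max)²).
n_e·A·C_max = 0.41 × 63.6 × 0.268 = 6.988 kg/m.
D = 196²/(4π × 27.3 × 6.988²) = 2.29 m²/day.

2.29 m²/day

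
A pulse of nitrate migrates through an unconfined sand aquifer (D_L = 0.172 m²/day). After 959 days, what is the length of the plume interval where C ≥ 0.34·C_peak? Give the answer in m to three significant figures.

The plume is Gaussian with σ = √(2Dt) = √(2 × 0.172 × 959) = 18.16 m.
C/C_peak = exp(−Δx²/(2σ²)) = 0.34 ⇒ Δx = σ·√(−2 ln 0.34) = 18.16 × 1.469 = 26.68 m.
Width = 2Δx = 53.4 m.

53.4 m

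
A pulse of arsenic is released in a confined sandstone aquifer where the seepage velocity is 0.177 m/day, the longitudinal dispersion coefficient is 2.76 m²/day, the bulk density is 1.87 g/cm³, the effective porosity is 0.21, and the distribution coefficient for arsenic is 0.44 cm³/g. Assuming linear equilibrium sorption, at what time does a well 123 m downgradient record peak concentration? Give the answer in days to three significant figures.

3010 days

Retardation factor R = 1 + ρ_b·K_d/n = 1 + 1.87 × 0.44/0.21 = 4.918.
Sorption retards both mechanisms: v_R = v/R = 0.03599 m/day, D_R = D/R = 0.5612 m²/day.
Peak time from v_R²t² + 2D_R t − x² = 0: t = (√(D_R² + v_R²x²) − D_R)/v_R².
√(D_R² + v_R²x²) = √(0.5612² + 0.03599² × 123²) = 4.462; v_R² = 0.001295.
t = (4.462 − 0.5612)/0.001295 = 3010 days.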